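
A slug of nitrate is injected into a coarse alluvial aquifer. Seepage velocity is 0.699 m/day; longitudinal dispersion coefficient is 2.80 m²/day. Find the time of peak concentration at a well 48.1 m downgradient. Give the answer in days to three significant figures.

63.3 days

For the 1D instantaneous-source solution, setting ∂C/∂t = 0 at fixed x gives v²t² + 2Dt − x² = 0, so t = (√(D² + v²x²) − D)/v².
√(D² + v²x²) = √(2.80² + 0.699² × 48.1²) = 33.74; v² = 0.488601.
t = (33.74 − 2.80)/0.488601 = 63.3 days (vs. the pure-advection estimate x/v = 68.8 d).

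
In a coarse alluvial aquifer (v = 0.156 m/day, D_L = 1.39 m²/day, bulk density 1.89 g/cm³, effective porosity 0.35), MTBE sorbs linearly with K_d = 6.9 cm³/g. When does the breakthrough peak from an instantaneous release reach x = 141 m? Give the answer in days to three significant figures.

32500 days

Retardation factor R = 1 + ρ_b·K_d/n = 1 + 1.89 × 6.9/0.35 = 38.26.
Sorption retards both mechanisms: v_R = v/R = 0.004077 m/day, D_R = D/R = 0.03633 m²/day.
Peak time from v_R²t² + 2D_R t − x² = 0: t = (√(D_R² + v_R²x²) − D_R)/v_R².
√(D_R² + v_R²x²) = √(0.03633² + 0.004077² × 141²) = 0.5760; v_R² = 1.662e-05.
t = (0.5760 − 0.03633)/1.662e-05 = 32500 days.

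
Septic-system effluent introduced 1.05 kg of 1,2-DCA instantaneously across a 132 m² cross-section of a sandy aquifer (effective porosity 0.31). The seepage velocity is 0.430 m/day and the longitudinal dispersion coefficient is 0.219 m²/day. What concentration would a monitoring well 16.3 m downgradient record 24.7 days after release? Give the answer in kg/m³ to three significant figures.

0.000701 kg/m³

For an instantaneous plane source, C(x,t) = M/(n_e·A·√(4πDt)) · exp(−(x−vt)²/(4Dt)), with n_e·A the pore (flow) area.
Plume center vt = 0.430 × 24.7 = 10.621 m, so the well at 16.3 m is 5.679 m downgradient of the peak.
√(4πDt) = 8.245 m, giving peak height M/(n_e·A·√(4πDt)) = 1.05/(0.31 × 132 × 8.245) = 0.003112 kg/m³.
(x−vt)²/(4Dt) = (5.679)²/(4 × 0.219 × 24.7) = 1.491; exp(−1.491) = 0.2251.
C = 0.003112 × 0.2251 = 0.000701 kg/m³.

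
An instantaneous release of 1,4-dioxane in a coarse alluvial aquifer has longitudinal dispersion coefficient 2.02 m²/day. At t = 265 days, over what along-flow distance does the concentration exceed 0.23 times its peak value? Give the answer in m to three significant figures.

The plume is Gaussian with σ = √(2Dt) = √(2 × 2.02 × 265) = 32.72 m.
C/C_peak = exp(−Δx²/(2σ²)) = 0.23 ⇒ Δx = σ·√(−2 ln 0.23) = 32.72 × 1.714 = 56.08 m.
Width = 2Δx = 112 m.

112 m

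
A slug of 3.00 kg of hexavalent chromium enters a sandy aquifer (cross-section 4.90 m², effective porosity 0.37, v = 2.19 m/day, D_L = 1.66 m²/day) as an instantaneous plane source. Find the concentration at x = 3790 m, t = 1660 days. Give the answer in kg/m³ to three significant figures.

0.00102 kg/m³

For an instantaneous plane source, C(x,t) = M/(n_e·A·√(4πDt)) · exp(−(x−vt)²/(4Dt)), with n_e·A the pore (flow) area.
Plume center vt = 2.19 × 1660 = 3635.4 m, so the well at 3790 m is 154.6 m downgradient of the peak.
√(4πDt) = 186.1 m, giving peak height M/(n_e·A·√(4πDt)) = 3.00/(0.37 × 4.90 × 186.1) = 0.008892 kg/m³.
(x−vt)²/(4Dt) = (154.6)²/(4 × 1.66 × 1660) = 2.168; exp(−2.168) = 0.1144.
C = 0.008892 × 0.1144 = 0.00102 kg/m³.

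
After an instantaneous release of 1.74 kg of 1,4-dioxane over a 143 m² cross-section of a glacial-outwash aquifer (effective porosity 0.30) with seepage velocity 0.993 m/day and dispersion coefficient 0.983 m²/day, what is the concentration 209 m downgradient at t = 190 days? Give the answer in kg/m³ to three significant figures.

0.000481 kg/m³

For an instantaneous plane source, C(x,t) = M/(n_e·A·√(4πDt)) · exp(−(x−vt)²/(4Dt)), with n_e·A the pore (flow) area.
Plume center vt = 0.993 × 190 = 188.67 m, so the well at 209 m is 20.33 m downgradient of the peak.
√(4πDt) = 48.45 m, giving peak height M/(n_e·A·√(4πDt)) = 1.74/(0.30 × 143 × 48.45) = 0.0008371 kg/m³.
(x−vt)²/(4Dt) = (20.33)²/(4 × 0.983 × 190) = 0.5532; exp(−0.5532) = 0.5751.
C = 0.0008371 × 0.5751 = 0.000481 kg/m³.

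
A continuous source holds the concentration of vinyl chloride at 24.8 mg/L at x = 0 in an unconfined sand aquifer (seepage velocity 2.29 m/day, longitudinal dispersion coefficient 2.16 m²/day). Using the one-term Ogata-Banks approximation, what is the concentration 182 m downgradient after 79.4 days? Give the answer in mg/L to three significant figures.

12.3 mg/L

For a continuous step input, C/C₀ ≈ ½·erfc((x−vt)/(2√(Dt))).
vt = 2.29 × 79.4 = 181.826 m and 2√(Dt) = 2√(2.16 × 79.4) = 26.19 m.
Argument (x−vt)/(2√(Dt)) = (182 − 181.826)/26.19 = 0.006644; ½·erfc(0.006644) = 0.4963.
C = 24.8 × 0.4963 = 12.3 mg/L.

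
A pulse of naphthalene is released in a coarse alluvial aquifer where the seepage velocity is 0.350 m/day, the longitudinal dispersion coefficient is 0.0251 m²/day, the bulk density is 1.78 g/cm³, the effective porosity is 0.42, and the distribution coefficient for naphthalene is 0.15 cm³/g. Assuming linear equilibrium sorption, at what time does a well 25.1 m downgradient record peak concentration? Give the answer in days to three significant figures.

117 days

Retardation factor R = 1 + ρ_b·K_d/n = 1 + 1.78 × 0.15/0.42 = 1.636.
Sorption retards both mechanisms: v_R = v/R = 0.2139 m/day, D_R = D/R = 0.01534 m²/day.
Peak time from v_R²t² + 2D_R t − x² = 0: t = (√(D_R² + v_R²x²) − D_R)/v_R².
√(D_R² + v_R²x²) = √(0.01534² + 0.2139² × 25.1²) = 5.369; v_R² = 0.04575.
t = (5.369 − 0.01534)/0.04575 = 117 days.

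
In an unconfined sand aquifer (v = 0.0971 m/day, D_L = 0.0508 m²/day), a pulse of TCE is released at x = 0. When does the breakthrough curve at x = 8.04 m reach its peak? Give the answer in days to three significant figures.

For the 1D instantaneous-source solution, setting ∂C/∂t = 0 at fixed x gives v²t² + 2Dt − x² = 0, so t = (√(D² + v²x²) − D)/v².
√(D² + v²x²) = √(0.0508² + 0.0971² × 8.04²) = 0.7823; v² = 0.00942841.
t = (0.7823 − 0.0508)/0.00942841 = 77.6 days (vs. the pure-advection estimate x/v = 82.8 d).

77.6 days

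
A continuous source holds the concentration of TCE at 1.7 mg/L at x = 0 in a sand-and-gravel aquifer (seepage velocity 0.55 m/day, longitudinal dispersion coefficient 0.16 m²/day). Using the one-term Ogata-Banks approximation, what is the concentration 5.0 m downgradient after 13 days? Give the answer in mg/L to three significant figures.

For a continuous step input, C/C₀ ≈ ½·erfc((x−vt)/(2√(Dt))).
vt = 0.55 × 13 = 7.15 m and 2√(Dt) = 2√(0.16 × 13) = 2.884 m.
Argument (x−vt)/(2√(Dt)) = (5.0 − 7.15)/2.884 = -0.7455; ½·erfc(-0.7455) = 0.8541.
C = 1.7 × 0.8541 = 1.45 mg/L.

1.45 mg/L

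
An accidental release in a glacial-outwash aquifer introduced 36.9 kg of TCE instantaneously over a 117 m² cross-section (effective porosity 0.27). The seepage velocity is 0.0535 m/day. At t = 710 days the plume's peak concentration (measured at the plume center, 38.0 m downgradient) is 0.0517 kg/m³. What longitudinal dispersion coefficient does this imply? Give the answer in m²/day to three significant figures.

0.0572 m²/day

At the plume center C_max = M/(n_e·A·√(4πDt)), so D = M²/(4πt·(n_e·A·C_max)²).
n_e·A·C_max = 0.27 × 117 × 0.0517 = 1.633 kg/m.
D = 36.9²/(4π × 710 × 1.633²) = 0.0572 m²/day.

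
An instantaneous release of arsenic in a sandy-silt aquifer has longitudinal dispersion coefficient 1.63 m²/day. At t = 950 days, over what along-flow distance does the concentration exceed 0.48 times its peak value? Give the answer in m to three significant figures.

The plume is Gaussian with σ = √(2Dt) = √(2 × 1.63 × 950) = 55.65 m.
C/C_peak = exp(−Δx²/(2σ²)) = 0.48 ⇒ Δx = σ·√(−2 ln 0.48) = 55.65 × 1.212 = 67.45 m.
Width = 2Δx = 135 m.

135 m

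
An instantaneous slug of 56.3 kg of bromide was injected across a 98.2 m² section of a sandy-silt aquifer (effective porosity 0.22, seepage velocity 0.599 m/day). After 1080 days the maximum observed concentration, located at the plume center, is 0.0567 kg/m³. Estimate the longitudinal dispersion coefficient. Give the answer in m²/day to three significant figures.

At the plume center C_max = M/(n_e·A·√(4πDt)), so D = M²/(4πt·(n_e·A·C_max)²).
n_e·A·C_max = 0.22 × 98.2 × 0.0567 = 1.225 kg/m.
D = 56.3²/(4π × 1080 × 1.225²) = 0.156 m²/day.

0.156 m²/day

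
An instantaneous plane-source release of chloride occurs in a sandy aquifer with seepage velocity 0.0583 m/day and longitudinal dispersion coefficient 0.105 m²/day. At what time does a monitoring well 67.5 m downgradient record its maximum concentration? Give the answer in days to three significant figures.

1130 days

For the 1D instantaneous-source solution, setting ∂C/∂t = 0 at fixed x gives v²t² + 2Dt − x² = 0, so t = (√(D² + v²x²) − D)/v².
√(D² + v²x²) = √(0.105² + 0.0583² × 67.5²) = 3.937; v² = 0.00339889.
t = (3.937 − 0.105)/0.00339889 = 1130 days (vs. the pure-advection estimate x/v = 1160 d).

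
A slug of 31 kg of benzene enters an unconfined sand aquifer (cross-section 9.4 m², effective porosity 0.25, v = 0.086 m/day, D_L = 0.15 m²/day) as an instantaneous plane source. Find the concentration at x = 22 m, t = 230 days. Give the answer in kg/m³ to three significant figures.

For an instantaneous plane source, C(x,t) = M/(n_e·A·√(4πDt)) · exp(−(x−vt)²/(4Dt)), with n_e·A the pore (flow) area.
Plume center vt = 0.086 × 230 = 19.78 m, so the well at 22 m is 2.22 m downgradient of the peak.
√(4πDt) = 20.82 m, giving peak height M/(n_e·A·√(4πDt)) = 31/(0.25 × 9.4 × 20.82) = 0.6336 kg/m³.
(x−vt)²/(4Dt) = (2.22)²/(4 × 0.15 × 230) = 0.03571; exp(−0.03571) = 0.9649.
C = 0.6336 × 0.9649 = 0.611 kg/m³.

0.611 kg/m³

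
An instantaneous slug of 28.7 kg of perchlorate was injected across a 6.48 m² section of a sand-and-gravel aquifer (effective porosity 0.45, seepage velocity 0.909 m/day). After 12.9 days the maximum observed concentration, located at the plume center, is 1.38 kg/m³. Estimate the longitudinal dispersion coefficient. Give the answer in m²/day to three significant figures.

At the plume center C_max = M/(n_e·A·√(4πDt)), so D = M²/(4πt·(n_e·A·C_max)²).
n_e·A·C_max = 0.45 × 6.48 × 1.38 = 4.024 kg/m.
D = 28.7²/(4π × 12.9 × 4.024²) = 0.314 m²/day.

0.314 m²/day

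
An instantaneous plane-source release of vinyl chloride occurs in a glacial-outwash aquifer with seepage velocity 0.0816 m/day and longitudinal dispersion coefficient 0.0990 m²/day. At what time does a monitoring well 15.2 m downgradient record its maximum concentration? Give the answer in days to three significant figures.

For the 1D instantaneous-source solution, setting ∂C/∂t = 0 at fixed x gives v²t² + 2Dt − x² = 0, so t = (√(D² + v²x²) − D)/v².
√(D² + v²x²) = √(0.0990² + 0.0816² × 15.2²) = 1.244; v² = 0.00665856.
t = (1.244 − 0.0990)/0.00665856 = 172 days (vs. the pure-advection estimate x/v = 186 d).

172 days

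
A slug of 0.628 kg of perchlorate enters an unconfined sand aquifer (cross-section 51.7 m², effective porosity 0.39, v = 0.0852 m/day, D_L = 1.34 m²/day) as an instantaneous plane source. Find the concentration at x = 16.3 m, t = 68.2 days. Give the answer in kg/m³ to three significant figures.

0.000680 kg/m³

For an instantaneous plane source, C(x,t) = M/(n_e·A·√(4πDt)) · exp(−(x−vt)²/(4Dt)), with n_e·A the pore (flow) area.
Plume center vt = 0.0852 × 68.2 = 5.81064 m, so the well at 16.3 m is 10.48936 m downgradient of the peak.
√(4πDt) = 33.89 m, giving peak height M/(n_e·A·√(4πDt)) = 0.628/(0.39 × 51.7 × 33.89) = 0.0009190 kg/m³.
(x−vt)²/(4Dt) = (10.48936)²/(4 × 1.34 × 68.2) = 0.3010; exp(−0.3010) = 0.7401.
C = 0.0009190 × 0.7401 = 0.000680 kg/m³.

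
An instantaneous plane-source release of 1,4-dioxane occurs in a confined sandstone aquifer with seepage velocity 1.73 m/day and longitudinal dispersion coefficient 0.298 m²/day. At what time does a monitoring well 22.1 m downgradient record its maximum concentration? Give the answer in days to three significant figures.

12.7 days

For the 1D instantaneous-source solution, setting ∂C/∂t = 0 at fixed x gives v²t² + 2Dt − x² = 0, so t = (√(D² + v²x²) − D)/v².
√(D² + v²x²) = √(0.298² + 1.73² × 22.1²) = 38.23; v² = 2.9929.
t = (38.23 − 0.298)/2.9929 = 12.7 days (vs. the pure-advection estimate x/v = 12.8 d).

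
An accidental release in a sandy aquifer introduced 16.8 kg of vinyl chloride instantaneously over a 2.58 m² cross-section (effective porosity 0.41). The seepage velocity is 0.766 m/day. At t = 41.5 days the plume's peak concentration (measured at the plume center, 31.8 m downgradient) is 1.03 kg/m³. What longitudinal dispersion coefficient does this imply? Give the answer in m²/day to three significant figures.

At the plume center C_max = M/(n_e·A·√(4πDt)), so D = M²/(4πt·(n_e·A·C_max)²).
n_e·A·C_max = 0.41 × 2.58 × 1.03 = 1.090 kg/m.
D = 16.8²/(4π × 41.5 × 1.090²) = 0.456 m²/day.

0.456 m²/day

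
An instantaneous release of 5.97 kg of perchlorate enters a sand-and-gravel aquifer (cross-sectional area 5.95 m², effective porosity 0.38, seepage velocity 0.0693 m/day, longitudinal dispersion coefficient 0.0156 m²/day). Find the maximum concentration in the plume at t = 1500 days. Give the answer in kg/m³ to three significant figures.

The peak of an instantaneous 1D plume sits at x = vt; there the Gaussian factor is 1 and C_max = M/(n_e·A·√(4πDt)), where n_e·A is the pore area the mass is dissolved in.
√(4πDt) = √(4π × 0.0156 × 1500) = 17.15 m, so C_max = 5.97/(0.38 × 5.95 × 17.15) = 0.154 kg/m³.

0.154 kg/m³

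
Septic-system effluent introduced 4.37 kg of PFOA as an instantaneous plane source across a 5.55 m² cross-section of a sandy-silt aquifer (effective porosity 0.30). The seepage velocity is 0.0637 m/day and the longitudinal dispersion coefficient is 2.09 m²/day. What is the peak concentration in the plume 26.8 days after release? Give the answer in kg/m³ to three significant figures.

0.0989 kg/m³

The peak of an instantaneous 1D plume sits at x = vt; there the Gaussian factor is 1 and C_max = M/(n_e·A·√(4πDt)), where n_e·A is the pore area the mass is dissolved in.
√(4πDt) = √(4π × 2.09 × 26.8) = 26.53 m, so C_max = 4.37/(0.30 × 5.55 × 26.53) = 0.0989 kg/m³.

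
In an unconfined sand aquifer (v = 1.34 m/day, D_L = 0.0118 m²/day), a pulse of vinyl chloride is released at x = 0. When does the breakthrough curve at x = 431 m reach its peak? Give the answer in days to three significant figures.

For the 1D instantaneous-source solution, setting ∂C/∂t = 0 at fixed x gives v²t² + 2Dt − x² = 0, so t = (√(D² + v²x²) − D)/v².
√(D² + v²x²) = √(0.0118² + 1.34² × 431²) = 577.5; v² = 1.7956.
t = (577.5 − 0.0118)/1.7956 = 322 days (vs. the pure-advection estimate x/v = 322 d).

322 days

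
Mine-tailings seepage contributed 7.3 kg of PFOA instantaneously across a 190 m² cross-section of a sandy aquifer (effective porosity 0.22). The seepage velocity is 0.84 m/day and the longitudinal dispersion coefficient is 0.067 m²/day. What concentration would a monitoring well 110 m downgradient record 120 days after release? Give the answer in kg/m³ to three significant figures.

0.00125 kg/m³

For an instantaneous plane source, C(x,t) = M/(n_e·A·√(4πDt)) · exp(−(x−vt)²/(4Dt)), with n_e·A the pore (flow) area.
Plume center vt = 0.84 × 120 = 100.8 m, so the well at 110 m is 9.2 m downgradient of the peak.
√(4πDt) = 10.05 m, giving peak height M/(n_e·A·√(4πDt)) = 7.3/(0.22 × 190 × 10.05) = 0.01738 kg/m³.
(x−vt)²/(4Dt) = (9.2)²/(4 × 0.067 × 120) = 2.632; exp(−2.632) = 0.07193.
C = 0.01738 × 0.07193 = 0.00125 kg/m³.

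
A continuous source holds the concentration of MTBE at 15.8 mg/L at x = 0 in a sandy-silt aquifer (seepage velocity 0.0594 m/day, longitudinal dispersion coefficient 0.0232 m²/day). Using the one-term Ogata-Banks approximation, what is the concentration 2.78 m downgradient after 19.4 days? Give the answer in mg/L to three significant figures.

For a continuous step input, C/C₀ ≈ ½·erfc((x−vt)/(2√(Dt))).
vt = 0.0594 × 19.4 = 1.15236 m and 2√(Dt) = 2√(0.0232 × 19.4) = 1.342 m.
Argument (x−vt)/(2√(Dt)) = (2.78 − 1.15236)/1.342 = 1.213; ½·erfc(1.213) = 0.04313.
C = 15.8 × 0.04313 = 0.681 mg/L.

0.681 mg/L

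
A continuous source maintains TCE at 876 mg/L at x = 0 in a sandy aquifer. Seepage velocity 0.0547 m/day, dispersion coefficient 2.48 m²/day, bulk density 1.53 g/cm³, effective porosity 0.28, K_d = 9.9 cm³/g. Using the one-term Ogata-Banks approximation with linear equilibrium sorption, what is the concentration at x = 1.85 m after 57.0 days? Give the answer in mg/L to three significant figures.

188 mg/L

Retardation factor R = 1 + ρ_b·K_d/n = 1 + 1.53 × 9.9/0.28 = 55.10.
Sorption retards both mechanisms: v_R = v/R = 0.0009927 m/day, D_R = D/R = 0.04501 m²/day.
v_R·t = 0.0009927 × 57.0 = 0.0565839 m; 2√(D_R t) = 3.203 m; argument = (1.85 − 0.0565839)/3.203 = 0.5599.
C = C₀ × ½·erfc(0.5599) = 876 × 0.2142 = 188 mg/L.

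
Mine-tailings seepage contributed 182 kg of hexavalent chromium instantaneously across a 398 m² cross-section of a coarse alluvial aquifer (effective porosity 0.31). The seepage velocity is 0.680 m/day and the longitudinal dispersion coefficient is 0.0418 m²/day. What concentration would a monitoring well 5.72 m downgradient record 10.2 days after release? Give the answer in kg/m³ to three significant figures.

0.268 kg/m³

For an instantaneous plane source, C(x,t) = M/(n_e·A·√(4πDt)) · exp(−(x−vt)²/(4Dt)), with n_e·A the pore (flow) area.
Plume center vt = 0.680 × 10.2 = 6.936 m, so the well at 5.72 m is 1.216 m upgradient of the peak.
√(4πDt) = 2.315 m, giving peak height M/(n_e·A·√(4πDt)) = 182/(0.31 × 398 × 2.315) = 0.6372 kg/m³.
(x−vt)²/(4Dt) = (-1.216)²/(4 × 0.0418 × 10.2) = 0.8670; exp(−0.8670) = 0.4202.
C = 0.6372 × 0.4202 = 0.268 kg/m³.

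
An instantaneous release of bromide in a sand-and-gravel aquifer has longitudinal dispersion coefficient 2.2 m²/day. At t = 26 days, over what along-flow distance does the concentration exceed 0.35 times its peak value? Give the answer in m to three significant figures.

The plume is Gaussian with σ = √(2Dt) = √(2 × 2.2 × 26) = 10.70 m.
C/C_peak = exp(−Δx²/(2σ²)) = 0.35 ⇒ Δx = σ·√(−2 ln 0.35) = 10.70 × 1.449 = 15.50 m.
Width = 2Δx = 31.0 m.

31.0 m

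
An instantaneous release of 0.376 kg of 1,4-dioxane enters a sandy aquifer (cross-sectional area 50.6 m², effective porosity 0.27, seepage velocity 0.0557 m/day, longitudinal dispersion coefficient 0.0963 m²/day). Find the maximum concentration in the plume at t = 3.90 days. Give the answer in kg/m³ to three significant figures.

The peak of an instantaneous 1D plume sits at x = vt; there the Gaussian factor is 1 and C_max = M/(n_e·A·√(4πDt)), where n_e·A is the pore area the mass is dissolved in.
√(4πDt) = √(4π × 0.0963 × 3.90) = 2.172 m, so C_max = 0.376/(0.27 × 50.6 × 2.172) = 0.0127 kg/m³.

0.0127 kg/m³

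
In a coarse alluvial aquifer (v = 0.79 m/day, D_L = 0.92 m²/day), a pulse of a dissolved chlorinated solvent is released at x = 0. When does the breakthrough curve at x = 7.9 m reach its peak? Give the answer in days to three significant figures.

For the 1D instantaneous-source solution, setting ∂C/∂t = 0 at fixed x gives v²t² + 2Dt − x² = 0, so t = (√(D² + v²x²) − D)/v².
√(D² + v²x²) = √(0.92² + 0.79² × 7.9²) = 6.308; v² = 0.6241.
t = (6.308 − 0.92)/0.6241 = 8.63 days (vs. the pure-advection estimate x/v = 10.0 d).

8.63 days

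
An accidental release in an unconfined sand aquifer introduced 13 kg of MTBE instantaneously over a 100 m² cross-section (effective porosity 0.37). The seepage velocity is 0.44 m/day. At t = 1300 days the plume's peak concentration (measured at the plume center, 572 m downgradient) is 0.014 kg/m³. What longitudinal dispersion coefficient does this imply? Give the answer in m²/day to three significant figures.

At the plume center C_max = M/(n_e·A·√(4πDt)), so D = M²/(4πt·(n_e·A·C_max)²).
n_e·A·C_max = 0.37 × 100 × 0.014 = 0.5180 kg/m.
D = 13²/(4π × 1300 × 0.5180²) = 0.0386 m²/day.

0.0386 m²/day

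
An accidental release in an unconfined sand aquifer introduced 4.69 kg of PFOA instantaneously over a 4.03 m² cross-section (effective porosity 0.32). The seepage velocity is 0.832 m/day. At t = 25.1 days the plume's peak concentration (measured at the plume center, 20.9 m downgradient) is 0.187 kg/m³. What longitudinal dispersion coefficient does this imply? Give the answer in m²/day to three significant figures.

1.20 m²/day

At the plume center C_max = M/(n_e·A·√(4πDt)), so D = M²/(4πt·(n_e·A·C_max)²).
n_e·A·C_max = 0.32 × 4.03 × 0.187 = 0.2412 kg/m.
D = 4.69²/(4π × 25.1 × 0.2412²) = 1.20 m²/day.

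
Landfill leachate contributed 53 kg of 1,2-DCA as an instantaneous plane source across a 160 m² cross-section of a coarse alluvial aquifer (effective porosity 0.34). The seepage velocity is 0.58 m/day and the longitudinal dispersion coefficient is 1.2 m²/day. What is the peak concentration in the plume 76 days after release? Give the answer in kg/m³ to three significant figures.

0.0288 kg/m³

The peak of an instantaneous 1D plume sits at x = vt; there the Gaussian factor is 1 and C_max = M/(n_e·A·√(4πDt)), where n_e·A is the pore area the mass is dissolved in.
√(4πDt) = √(4π × 1.2 × 76) = 33.85 m, so C_max = 53/(0.34 × 160 × 33.85) = 0.0288 kg/m³.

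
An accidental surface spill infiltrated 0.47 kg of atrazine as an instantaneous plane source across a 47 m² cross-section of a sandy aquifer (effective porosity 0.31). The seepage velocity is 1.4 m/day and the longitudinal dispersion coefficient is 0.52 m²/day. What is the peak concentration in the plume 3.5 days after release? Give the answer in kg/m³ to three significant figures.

The peak of an instantaneous 1D plume sits at x = vt; there the Gaussian factor is 1 and C_max = M/(n_e·A·√(4πDt)), where n_e·A is the pore area the mass is dissolved in.
√(4πDt) = √(4π × 0.52 × 3.5) = 4.782 m, so C_max = 0.47/(0.31 × 47 × 4.782) = 0.00675 kg/m³.

0.00675 kg/m³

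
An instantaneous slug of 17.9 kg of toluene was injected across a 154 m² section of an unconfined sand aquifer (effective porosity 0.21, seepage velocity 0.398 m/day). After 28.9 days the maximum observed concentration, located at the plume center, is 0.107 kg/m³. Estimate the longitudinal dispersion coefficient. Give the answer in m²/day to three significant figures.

At the plume center C_max = M/(n_e·A·√(4πDt)), so D = M²/(4πt·(n_e·A·C_max)²).
n_e·A·C_max = 0.21 × 154 × 0.107 = 3.460 kg/m.
D = 17.9²/(4π × 28.9 × 3.460²) = 0.0737 m²/day.

0.0737 m²/day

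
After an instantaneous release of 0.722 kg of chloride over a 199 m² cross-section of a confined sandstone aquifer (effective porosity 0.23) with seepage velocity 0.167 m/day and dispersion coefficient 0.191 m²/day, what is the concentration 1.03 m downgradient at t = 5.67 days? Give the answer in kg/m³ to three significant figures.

0.00427 kg/m³

For an instantaneous plane source, C(x,t) = M/(n_e·A·√(4πDt)) · exp(−(x−vt)²/(4Dt)), with n_e·A the pore (flow) area.
Plume center vt = 0.167 × 5.67 = 0.94689 m, so the well at 1.03 m is 0.08311 m downgradient of the peak.
√(4πDt) = 3.689 m, giving peak height M/(n_e·A·√(4πDt)) = 0.722/(0.23 × 199 × 3.689) = 0.004276 kg/m³.
(x−vt)²/(4Dt) = (0.08311)²/(4 × 0.191 × 5.67) = 0.001595; exp(−0.001595) = 0.9984.
C = 0.004276 × 0.9984 = 0.00427 kg/m³.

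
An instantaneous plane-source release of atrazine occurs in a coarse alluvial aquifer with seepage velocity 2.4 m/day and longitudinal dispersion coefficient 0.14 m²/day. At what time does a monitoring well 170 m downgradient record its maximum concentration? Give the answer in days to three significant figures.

70.8 days

For the 1D instantaneous-source solution, setting ∂C/∂t = 0 at fixed x gives v²t² + 2Dt − x² = 0, so t = (√(D² + v²x²) − D)/v².
√(D² + v²x²) = √(0.14² + 2.4² × 170²) = 408.0; v² = 5.76.
t = (408.0 − 0.14)/5.76 = 70.8 days (vs. the pure-advection estimate x/v = 70.8 d).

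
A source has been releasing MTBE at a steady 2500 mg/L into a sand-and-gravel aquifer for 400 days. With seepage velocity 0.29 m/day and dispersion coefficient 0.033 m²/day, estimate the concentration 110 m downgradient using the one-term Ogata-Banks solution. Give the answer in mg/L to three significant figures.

For a continuous step input, C/C₀ ≈ ½·erfc((x−vt)/(2√(Dt))).
vt = 0.29 × 400 = 116 m and 2√(Dt) = 2√(0.033 × 400) = 7.266 m.
Argument (x−vt)/(2√(Dt)) = (110 − 116)/7.266 = -0.8258; ½·erfc(-0.8258) = 0.8786.
C = 2500 × 0.8786 = 2200 mg/L.

2200 mg/L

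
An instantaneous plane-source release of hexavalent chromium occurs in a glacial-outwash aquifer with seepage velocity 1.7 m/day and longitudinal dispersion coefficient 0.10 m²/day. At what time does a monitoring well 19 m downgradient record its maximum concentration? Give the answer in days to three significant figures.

11.1 days

For the 1D instantaneous-source solution, setting ∂C/∂t = 0 at fixed x gives v²t² + 2Dt − x² = 0, so t = (√(D² + v²x²) − D)/v².
√(D² + v²x²) = √(0.10² + 1.7² × 19²) = 32.30; v² = 2.89.
t = (32.30 − 0.10)/2.89 = 11.1 days (vs. the pure-advection estimate x/v = 11.2 d).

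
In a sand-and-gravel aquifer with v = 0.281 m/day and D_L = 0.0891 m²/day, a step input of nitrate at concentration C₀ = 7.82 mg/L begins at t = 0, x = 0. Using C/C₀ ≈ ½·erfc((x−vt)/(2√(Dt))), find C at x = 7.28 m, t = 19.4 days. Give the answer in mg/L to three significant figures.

For a continuous step input, C/C₀ ≈ ½·erfc((x−vt)/(2√(Dt))).
vt = 0.281 × 19.4 = 5.4514 m and 2√(Dt) = 2√(0.0891 × 19.4) = 2.629 m.
Argument (x−vt)/(2√(Dt)) = (7.28 − 5.4514)/2.629 = 0.6955; ½·erfc(0.6955) = 0.1627.
C = 7.82 × 0.1627 = 1.27 mg/L.

1.27 mg/L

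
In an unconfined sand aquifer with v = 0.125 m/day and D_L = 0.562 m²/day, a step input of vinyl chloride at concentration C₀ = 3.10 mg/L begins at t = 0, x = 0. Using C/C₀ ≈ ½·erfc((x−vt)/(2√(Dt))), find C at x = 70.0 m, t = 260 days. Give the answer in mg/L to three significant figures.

0.0438 mg/L

For a continuous step input, C/C₀ ≈ ½·erfc((x−vt)/(2√(Dt))).
vt = 0.125 × 260 = 32.5 m and 2√(Dt) = 2√(0.562 × 260) = 24.18 m.
Argument (x−vt)/(2√(Dt)) = (70.0 − 32.5)/24.18 = 1.551; ½·erfc(1.551) = 0.01414.
C = 3.10 × 0.01414 = 0.0438 mg/L.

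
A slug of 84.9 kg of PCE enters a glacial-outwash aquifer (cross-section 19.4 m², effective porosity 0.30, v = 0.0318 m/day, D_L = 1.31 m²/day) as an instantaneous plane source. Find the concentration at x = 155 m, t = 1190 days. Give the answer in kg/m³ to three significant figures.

For an instantaneous plane source, C(x,t) = M/(n_e·A·√(4πDt)) · exp(−(x−vt)²/(4Dt)), with n_e·A the pore (flow) area.
Plume center vt = 0.0318 × 1190 = 37.842 m, so the well at 155 m is 117.158 m downgradient of the peak.
√(4πDt) = 140.0 m, giving peak height M/(n_e·A·√(4πDt)) = 84.9/(0.30 × 19.4 × 140.0) = 0.1042 kg/m³.
(x−vt)²/(4Dt) = (117.158)²/(4 × 1.31 × 1190) = 2.201; exp(−2.201) = 0.1107.
C = 0.1042 × 0.1107 = 0.0115 kg/m³.

0.0115 kg/m³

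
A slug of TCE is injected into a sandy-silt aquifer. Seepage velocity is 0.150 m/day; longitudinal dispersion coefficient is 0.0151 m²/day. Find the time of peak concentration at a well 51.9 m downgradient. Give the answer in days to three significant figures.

For the 1D instantaneous-source solution, setting ∂C/∂t = 0 at fixed x gives v²t² + 2Dt − x² = 0, so t = (√(D² + v²x²) − D)/v².
√(D² + v²x²) = √(0.0151² + 0.150² × 51.9²) = 7.785; v² = 0.0225.
t = (7.785 − 0.0151)/0.0225 = 345 days (vs. the pure-advection estimate x/v = 346 d).

345 days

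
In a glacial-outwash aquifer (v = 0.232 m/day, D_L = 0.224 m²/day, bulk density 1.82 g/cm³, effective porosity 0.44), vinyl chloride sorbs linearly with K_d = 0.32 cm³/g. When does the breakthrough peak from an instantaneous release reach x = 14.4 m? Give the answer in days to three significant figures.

Retardation factor R = 1 + ρ_b·K_d/n = 1 + 1.82 × 0.32/0.44 = 2.324.
Sorption retards both mechanisms: v_R = v/R = 0.09983 m/day, D_R = D/R = 0.09639 m²/day.
Peak time from v_R²t² + 2D_R t − x² = 0: t = (√(D_R² + v_R²x²) − D_R)/v_R².
√(D_R² + v_R²x²) = √(0.09639² + 0.09983² × 14.4²) = 1.441; v_R² = 0.009966.
t = (1.441 − 0.09639)/0.009966 = 135 days.

135 days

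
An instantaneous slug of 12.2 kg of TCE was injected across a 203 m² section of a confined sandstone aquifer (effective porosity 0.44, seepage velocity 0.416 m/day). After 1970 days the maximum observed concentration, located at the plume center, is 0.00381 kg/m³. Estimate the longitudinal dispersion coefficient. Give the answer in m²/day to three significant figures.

0.0519 m²/day

At the plume center C_max = M/(n_e·A·√(4πDt)), so D = M²/(4πt·(n_e·A·C_max)²).
n_e·A·C_max = 0.44 × 203 × 0.00381 = 0.3403 kg/m.
D = 12.2²/(4π × 1970 × 0.3403²) = 0.0519 m²/day.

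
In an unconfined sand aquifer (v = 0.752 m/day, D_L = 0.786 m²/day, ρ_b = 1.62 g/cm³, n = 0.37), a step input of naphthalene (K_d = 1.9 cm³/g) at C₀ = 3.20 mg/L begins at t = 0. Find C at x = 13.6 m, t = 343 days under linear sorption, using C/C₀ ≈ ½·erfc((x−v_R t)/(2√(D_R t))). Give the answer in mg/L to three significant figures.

Retardation factor R = 1 + ρ_b·K_d/n = 1 + 1.62 × 1.9/0.37 = 9.319.
Sorption retards both mechanisms: v_R = v/R = 0.08070 m/day, D_R = D/R = 0.08434 m²/day.
v_R·t = 0.08070 × 343 = 27.6801 m; 2√(D_R t) = 10.76 m; argument = (13.6 − 27.6801)/10.76 = -1.309.
C = C₀ × ½·erfc(-1.309) = 3.20 × 0.9679 = 3.10 mg/L.

3.10 mg/L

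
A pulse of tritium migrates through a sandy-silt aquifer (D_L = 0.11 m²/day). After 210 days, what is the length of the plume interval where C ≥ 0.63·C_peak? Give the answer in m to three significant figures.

The plume is Gaussian with σ = √(2Dt) = √(2 × 0.11 × 210) = 6.797 m.
C/C_peak = exp(−Δx²/(2σ²)) = 0.63 ⇒ Δx = σ·√(−2 ln 0.63) = 6.797 × 0.9613 = 6.534 m.
Width = 2Δx = 13.1 m.

13.1 m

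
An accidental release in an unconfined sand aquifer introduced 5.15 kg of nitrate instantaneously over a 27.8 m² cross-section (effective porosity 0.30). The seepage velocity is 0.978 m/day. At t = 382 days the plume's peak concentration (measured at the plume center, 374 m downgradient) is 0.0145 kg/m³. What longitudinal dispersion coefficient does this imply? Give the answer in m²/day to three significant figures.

0.378 m²/day

At the plume center C_max = M/(n_e·A·√(4πDt)), so D = M²/(4πt·(n_e·A·C_max)²).
n_e·A·C_max = 0.30 × 27.8 × 0.0145 = 0.1209 kg/m.
D = 5.15²/(4π × 382 × 0.1209²) = 0.378 m²/day.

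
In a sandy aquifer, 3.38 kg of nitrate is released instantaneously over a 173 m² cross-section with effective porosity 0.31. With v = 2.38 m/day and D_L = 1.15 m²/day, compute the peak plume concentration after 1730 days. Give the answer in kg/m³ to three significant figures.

The peak of an instantaneous 1D plume sits at x = vt; there the Gaussian factor is 1 and C_max = M/(n_e·A·√(4πDt)), where n_e·A is the pore area the mass is dissolved in.
√(4πDt) = √(4π × 1.15 × 1730) = 158.1 m, so C_max = 3.38/(0.31 × 173 × 158.1) = 0.000399 kg/m³.

0.000399 kg/m³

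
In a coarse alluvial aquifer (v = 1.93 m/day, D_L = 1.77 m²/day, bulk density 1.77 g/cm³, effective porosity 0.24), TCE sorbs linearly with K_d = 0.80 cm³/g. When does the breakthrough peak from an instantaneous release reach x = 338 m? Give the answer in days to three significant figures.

1210 days

Retardation factor R = 1 + ρ_b·K_d/n = 1 + 1.77 × 0.80/0.24 = 6.900.
Sorption retards both mechanisms: v_R = v/R = 0.2797 m/day, D_R = D/R = 0.2565 m²/day.
Peak time from v_R²t² + 2D_R t − x² = 0: t = (√(D_R² + v_R²x²) − D_R)/v_R².
√(D_R² + v_R²x²) = √(0.2565² + 0.2797² × 338²) = 94.54; v_R² = 0.07823.
t = (94.54 − 0.2565)/0.07823 = 1210 days.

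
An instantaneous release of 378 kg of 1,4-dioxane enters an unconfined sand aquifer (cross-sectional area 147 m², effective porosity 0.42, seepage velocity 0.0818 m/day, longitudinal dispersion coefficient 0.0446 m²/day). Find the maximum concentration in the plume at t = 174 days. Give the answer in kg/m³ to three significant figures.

The peak of an instantaneous 1D plume sits at x = vt; there the Gaussian factor is 1 and C_max = M/(n_e·A·√(4πDt)), where n_e·A is the pore area the mass is dissolved in.
√(4πDt) = √(4π × 0.0446 × 174) = 9.875 m, so C_max = 378/(0.42 × 147 × 9.875) = 0.620 kg/m³.

0.620 kg/m³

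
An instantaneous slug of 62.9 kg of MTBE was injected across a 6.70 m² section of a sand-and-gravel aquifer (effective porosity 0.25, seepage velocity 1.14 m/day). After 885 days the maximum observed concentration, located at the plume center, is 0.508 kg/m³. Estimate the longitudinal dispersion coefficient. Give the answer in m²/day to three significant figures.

0.491 m²/day

At the plume center C_max = M/(n_e·A·√(4πDt)), so D = M²/(4πt·(n_e·A·C_max)²).
n_e·A·C_max = 0.25 × 6.70 × 0.508 = 0.8509 kg/m.
D = 62.9²/(4π × 885 × 0.8509²) = 0.491 m²/day.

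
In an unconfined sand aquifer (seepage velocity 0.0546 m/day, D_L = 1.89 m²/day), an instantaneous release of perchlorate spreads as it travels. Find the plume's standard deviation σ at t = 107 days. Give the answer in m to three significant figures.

Dispersive spreading gives a Gaussian with σ² = 2Dt; advection only shifts the center.
σ = √(2 × 1.89 × 107) = 20.1 m.

20.1 m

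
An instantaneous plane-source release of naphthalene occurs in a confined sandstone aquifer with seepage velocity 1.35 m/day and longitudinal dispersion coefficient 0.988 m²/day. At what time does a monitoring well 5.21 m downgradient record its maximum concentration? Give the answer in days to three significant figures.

3.36 days

For the 1D instantaneous-source solution, setting ∂C/∂t = 0 at fixed x gives v²t² + 2Dt − x² = 0, so t = (√(D² + v²x²) − D)/v².
√(D² + v²x²) = √(0.988² + 1.35² × 5.21²) = 7.103; v² = 1.8225.
t = (7.103 − 0.988)/1.8225 = 3.36 days (vs. the pure-advection estimate x/v = 3.86 d).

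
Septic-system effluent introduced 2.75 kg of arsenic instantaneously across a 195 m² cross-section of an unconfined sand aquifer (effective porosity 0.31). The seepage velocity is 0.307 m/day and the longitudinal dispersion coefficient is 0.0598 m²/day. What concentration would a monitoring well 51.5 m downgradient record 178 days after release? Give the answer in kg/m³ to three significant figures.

For an instantaneous plane source, C(x,t) = M/(n_e·A·√(4πDt)) · exp(−(x−vt)²/(4Dt)), with n_e·A the pore (flow) area.
Plume center vt = 0.307 × 178 = 54.646 m, so the well at 51.5 m is 3.146 m upgradient of the peak.
√(4πDt) = 11.57 m, giving peak height M/(n_e·A·√(4πDt)) = 2.75/(0.31 × 195 × 11.57) = 0.003932 kg/m³.
(x−vt)²/(4Dt) = (-3.146)²/(4 × 0.0598 × 178) = 0.2325; exp(−0.2325) = 0.7925.
C = 0.003932 × 0.7925 = 0.00312 kg/m³.

0.00312 kg/m³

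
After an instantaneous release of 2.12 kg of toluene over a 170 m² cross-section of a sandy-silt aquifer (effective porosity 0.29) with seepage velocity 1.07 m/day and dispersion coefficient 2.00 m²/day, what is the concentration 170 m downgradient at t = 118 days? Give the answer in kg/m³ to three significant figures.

0.000104 kg/m³

For an instantaneous plane source, C(x,t) = M/(n_e·A·√(4πDt)) · exp(−(x−vt)²/(4Dt)), with n_e·A the pore (flow) area.
Plume center vt = 1.07 × 118 = 126.26 m, so the well at 170 m is 43.74 m downgradient of the peak.
√(4πDt) = 54.46 m, giving peak height M/(n_e·A·√(4πDt)) = 2.12/(0.29 × 170 × 54.46) = 0.0007896 kg/m³.
(x−vt)²/(4Dt) = (43.74)²/(4 × 2.00 × 118) = 2.027; exp(−2.027) = 0.1317.
C = 0.0007896 × 0.1317 = 0.000104 kg/m³.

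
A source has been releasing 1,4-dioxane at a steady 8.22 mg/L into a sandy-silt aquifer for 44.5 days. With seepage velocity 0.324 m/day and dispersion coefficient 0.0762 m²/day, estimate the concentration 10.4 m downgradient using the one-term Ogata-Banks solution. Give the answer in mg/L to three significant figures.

7.72 mg/L

For a continuous step input, C/C₀ ≈ ½·erfc((x−vt)/(2√(Dt))).
vt = 0.324 × 44.5 = 14.418 m and 2√(Dt) = 2√(0.0762 × 44.5) = 3.683 m.
Argument (x−vt)/(2√(Dt)) = (10.4 − 14.418)/3.683 = -1.091; ½·erfc(-1.091) = 0.9386.
C = 8.22 × 0.9386 = 7.72 mg/L.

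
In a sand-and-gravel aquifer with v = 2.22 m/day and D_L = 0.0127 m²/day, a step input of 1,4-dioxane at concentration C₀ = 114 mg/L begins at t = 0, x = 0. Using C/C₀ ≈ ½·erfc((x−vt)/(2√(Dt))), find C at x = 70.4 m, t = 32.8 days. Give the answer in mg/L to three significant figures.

For a continuous step input, C/C₀ ≈ ½·erfc((x−vt)/(2√(Dt))).
vt = 2.22 × 32.8 = 72.816 m and 2√(Dt) = 2√(0.0127 × 32.8) = 1.291 m.
Argument (x−vt)/(2√(Dt)) = (70.4 − 72.816)/1.291 = -1.871; ½·erfc(-1.871) = 0.9959.
C = 114 × 0.9959 = 114 mg/L.

114 mg/L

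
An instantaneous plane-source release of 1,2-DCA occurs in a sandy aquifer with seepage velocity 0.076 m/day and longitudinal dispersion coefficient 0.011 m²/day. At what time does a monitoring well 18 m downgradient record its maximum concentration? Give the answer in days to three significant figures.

235 days

For the 1D instantaneous-source solution, setting ∂C/∂t = 0 at fixed x gives v²t² + 2Dt − x² = 0, so t = (√(D² + v²x²) − D)/v².
√(D² + v²x²) = √(0.011² + 0.076² × 18²) = 1.368; v² = 0.005776.
t = (1.368 − 0.011)/0.005776 = 235 days (vs. the pure-advection estimate x/v = 237 d).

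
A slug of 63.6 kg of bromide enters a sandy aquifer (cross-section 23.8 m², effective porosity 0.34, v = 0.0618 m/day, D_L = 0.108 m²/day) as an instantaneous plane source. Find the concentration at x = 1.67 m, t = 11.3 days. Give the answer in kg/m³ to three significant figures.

For an instantaneous plane source, C(x,t) = M/(n_e·A·√(4πDt)) · exp(−(x−vt)²/(4Dt)), with n_e·A the pore (flow) area.
Plume center vt = 0.0618 × 11.3 = 0.69834 m, so the well at 1.67 m is 0.97166 m downgradient of the peak.
√(4πDt) = 3.916 m, giving peak height M/(n_e·A·√(4πDt)) = 63.6/(0.34 × 23.8 × 3.916) = 2.007 kg/m³.
(x−vt)²/(4Dt) = (0.97166)²/(4 × 0.108 × 11.3) = 0.1934; exp(−0.1934) = 0.8242.
C = 2.007 × 0.8242 = 1.65 kg/m³.

1.65 kg/m³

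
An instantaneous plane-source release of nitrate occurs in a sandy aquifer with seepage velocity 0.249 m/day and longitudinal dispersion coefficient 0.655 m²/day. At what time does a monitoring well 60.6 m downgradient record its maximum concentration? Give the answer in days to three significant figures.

233 days

For the 1D instantaneous-source solution, setting ∂C/∂t = 0 at fixed x gives v²t² + 2Dt − x² = 0, so t = (√(D² + v²x²) − D)/v².
√(D² + v²x²) = √(0.655² + 0.249² × 60.6²) = 15.10; v² = 0.062001.
t = (15.10 − 0.655)/0.062001 = 233 days (vs. the pure-advection estimate x/v = 243 d).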